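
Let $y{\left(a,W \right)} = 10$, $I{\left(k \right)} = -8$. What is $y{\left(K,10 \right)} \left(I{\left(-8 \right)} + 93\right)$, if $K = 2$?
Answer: $850$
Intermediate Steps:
$y{\left(K,10 \right)} \left(I{\left(-8 \right)} + 93\right) = 10 \left(-8 + 93\right) = 10 \cdot 85 = 850$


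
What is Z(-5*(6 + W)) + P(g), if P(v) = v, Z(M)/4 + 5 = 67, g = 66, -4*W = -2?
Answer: 314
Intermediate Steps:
W = 1/2 (W = -1/4*(-2) = 1/2 ≈ 0.50000)
Z(M) = 248 (Z(M) = -20 + 4*67 = -20 + 268 = 248)
Z(-5*(6 + W)) + P(g) = 248 + 66 = 314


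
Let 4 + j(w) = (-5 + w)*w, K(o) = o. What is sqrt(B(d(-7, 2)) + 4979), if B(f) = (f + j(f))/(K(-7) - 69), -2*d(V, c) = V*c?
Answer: 3*sqrt(798817)/38 ≈ 70.560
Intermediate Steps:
d(V, c) = -V*c/2
j(w) = -4 + w*(-5 + w) (j(w) = -4 + (-5 + w)*w = -4 + w*(-5 + w))
B(f) = 1/19 - f**2/76 + f/19 (B(f) = (f + (-4 + f**2 - 5*f))/(-7 - 69) = (-4 + f**2 - 4*f)/(-76) = -(-4 + f**2 - 4*f)/76 = 1/19 - f**2/76 + f/19)
sqrt(B(d(-7, 2)) + 4979) = sqrt((1/19 - (-1/2*(-7)*2)**2/76 + (-1/2*(-7)*2)/19) + 4979) = sqrt((1/19 - 1/76*7**2 + (1/19)*7) + 4979) = sqrt((1/19 - 1/76*49 + 7/19) + 4979) = sqrt((1/19 - 49/76 + 7/19) + 4979) = sqrt(-17/76 + 4979) = sqrt(378387/76) = 3*sqrt(798817)/38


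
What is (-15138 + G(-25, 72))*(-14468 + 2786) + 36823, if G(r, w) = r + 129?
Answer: 175664011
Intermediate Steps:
G(r, w) = 129 + r
(-15138 + G(-25, 72))*(-14468 + 2786) + 36823 = (-15138 + (129 - 25))*(-14468 + 2786) + 36823 = (-15138 + 104)*(-11682) + 36823 = -15034*(-11682) + 36823 = 175627188 + 36823 = 175664011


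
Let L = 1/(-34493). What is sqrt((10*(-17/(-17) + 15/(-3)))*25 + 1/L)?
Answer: I*sqrt(35493) ≈ 188.4*I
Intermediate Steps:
L = -1/34493 ≈ -2.8991e-5
sqrt((10*(-17/(-17) + 15/(-3)))*25 + 1/L) = sqrt((10*(-17/(-17) + 15/(-3)))*25 + 1/(-1/34493)) = sqrt((10*(-17*(-1/17) + 15*(-1/3)))*25 - 34493) = sqrt((10*(1 - 5))*25 - 34493) = sqrt((10*(-4))*25 - 34493) = sqrt(-40*25 - 34493) = sqrt(-1000 - 34493) = sqrt(-35493) = I*sqrt(35493)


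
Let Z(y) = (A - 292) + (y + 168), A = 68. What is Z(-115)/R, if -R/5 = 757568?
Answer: 9/199360 ≈ 4.5144e-5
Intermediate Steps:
R = -3787840 (R = -5*757568 = -3787840)
Z(y) = -56 + y (Z(y) = (68 - 292) + (y + 168) = -224 + (168 + y) = -56 + y)
Z(-115)/R = (-56 - 115)/(-3787840) = -171*(-1/3787840) = 9/199360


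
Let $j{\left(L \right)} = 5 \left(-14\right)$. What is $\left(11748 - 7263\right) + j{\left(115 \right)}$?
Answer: $4415$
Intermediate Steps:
$j{\left(L \right)} = -70$
$\left(11748 - 7263\right) + j{\left(115 \right)} = \left(11748 - 7263\right) - 70 = 4485 - 70 = 4415$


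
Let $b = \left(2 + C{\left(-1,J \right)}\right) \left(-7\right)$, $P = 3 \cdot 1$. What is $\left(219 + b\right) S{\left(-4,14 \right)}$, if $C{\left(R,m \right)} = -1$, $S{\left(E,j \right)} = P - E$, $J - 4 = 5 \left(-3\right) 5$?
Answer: $1484$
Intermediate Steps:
$P = 3$
$J = -71$ ($J = 4 + 5 \left(-3\right) 5 = 4 - 75 = -71$)
$S{\left(E,j \right)} = 3 - E$
$b = -7$ ($b = \left(2 - 1\right) \left(-7\right) = 1 \left(-7\right) = -7$)
$\left(219 + b\right) S{\left(-4,14 \right)} = \left(219 - 7\right) \left(3 - -4\right) = 212 \left(3 + 4\right) = 212 \cdot 7 = 1484$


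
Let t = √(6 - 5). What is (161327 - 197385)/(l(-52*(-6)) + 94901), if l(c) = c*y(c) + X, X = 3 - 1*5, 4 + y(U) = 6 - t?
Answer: -242/639 ≈ -0.37872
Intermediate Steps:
t = 1 (t = √1 = 1)
y(U) = 1 (y(U) = -4 + (6 - 1*1) = -4 + (6 - 1) = -4 + 5 = 1)
X = -2 (X = 3 - 5 = -2)
l(c) = -2 + c (l(c) = c*1 - 2 = c - 2 = -2 + c)
(161327 - 197385)/(l(-52*(-6)) + 94901) = (161327 - 197385)/((-2 - 52*(-6)) + 94901) = -36058/((-2 + 312) + 94901) = -36058/(310 + 94901) = -36058/95211 = -36058*1/95211 = -242/639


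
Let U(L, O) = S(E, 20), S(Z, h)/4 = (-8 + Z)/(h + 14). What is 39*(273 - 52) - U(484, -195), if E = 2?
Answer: 146535/17 ≈ 8619.7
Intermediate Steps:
S(Z, h) = 4*(-8 + Z)/(14 + h) (S(Z, h) = 4*((-8 + Z)/(h + 14)) = 4*((-8 + Z)/(14 + h)) = 4*(-8 + Z)/(14 + h))
U(L, O) = -12/17 (U(L, O) = 4*(-8 + 2)/(14 + 20) = 4*(-6)/34 = 4*(1/34)*(-6) = -12/17)
39*(273 - 52) - U(484, -195) = 39*(273 - 52) - 1*(-12/17) = 39*221 + 12/17 = 8619 + 12/17 = 146535/17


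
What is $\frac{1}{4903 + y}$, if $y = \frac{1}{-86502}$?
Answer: $\frac{86502}{424119305} \approx 0.00020396$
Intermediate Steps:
$y = - \frac{1}{86502} \approx -1.156 \cdot 10^{-5}$
$\frac{1}{4903 + y} = \frac{1}{4903 - \frac{1}{86502}} = \frac{1}{\frac{424119305}{86502}} = \frac{86502}{424119305}$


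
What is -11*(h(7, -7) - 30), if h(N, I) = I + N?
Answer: 330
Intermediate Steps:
-11*(h(7, -7) - 30) = -11*((-7 + 7) - 30) = -11*(0 - 30) = -11*(-30) = 330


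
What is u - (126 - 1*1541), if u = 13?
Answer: 1428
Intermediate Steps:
u - (126 - 1*1541) = 13 - (126 - 1*1541) = 13 - (126 - 1541) = 13 - 1*(-1415) = 13 + 1415 = 1428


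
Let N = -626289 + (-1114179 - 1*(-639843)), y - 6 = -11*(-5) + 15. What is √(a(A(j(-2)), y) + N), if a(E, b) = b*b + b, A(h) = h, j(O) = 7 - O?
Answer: I*√1094773 ≈ 1046.3*I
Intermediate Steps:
y = 76 (y = 6 + (-11*(-5) + 15) = 6 + (55 + 15) = 6 + 70 = 76)
a(E, b) = b + b² (a(E, b) = b² + b = b + b²)
N = -1100625 (N = -626289 + (-1114179 + 639843) = -626289 - 474336 = -1100625)
√(a(A(j(-2)), y) + N) = √(76*(1 + 76) - 1100625) = √(76*77 - 1100625) = √(5852 - 1100625) = √(-1094773) = I*√1094773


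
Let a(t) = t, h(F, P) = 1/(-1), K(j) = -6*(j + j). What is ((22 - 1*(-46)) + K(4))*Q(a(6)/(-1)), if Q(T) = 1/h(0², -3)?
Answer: -20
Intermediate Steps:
K(j) = -12*j
h(F, P) = -1
Q(T) = -1 (Q(T) = 1/(-1) = -1)
((22 - 1*(-46)) + K(4))*Q(a(6)/(-1)) = ((22 - 1*(-46)) - 12*4)*(-1) = ((22 + 46) - 48)*(-1) = (68 - 48)*(-1) = 20*(-1) = -20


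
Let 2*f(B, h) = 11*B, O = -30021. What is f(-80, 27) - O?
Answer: 29581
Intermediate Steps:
f(B, h) = 11*B/2 (f(B, h) = (11*B)/2 = 11*B/2)
f(-80, 27) - O = (11/2)*(-80) - 1*(-30021) = -440 + 30021 = 29581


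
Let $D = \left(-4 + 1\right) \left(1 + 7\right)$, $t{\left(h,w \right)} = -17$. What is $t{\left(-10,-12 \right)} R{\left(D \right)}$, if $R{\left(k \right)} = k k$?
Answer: $-9792$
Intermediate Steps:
$D = -24$ ($D = \left(-3\right) 8 = -24$)
$R{\left(k \right)} = k^{2}$
$t{\left(-10,-12 \right)} R{\left(D \right)} = - 17 \left(-24\right)^{2} = \left(-17\right) 576 = -9792$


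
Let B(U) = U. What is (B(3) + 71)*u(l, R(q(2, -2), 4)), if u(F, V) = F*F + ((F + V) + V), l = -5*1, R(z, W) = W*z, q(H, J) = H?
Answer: 2664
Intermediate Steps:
l = -5
u(F, V) = F + F² + 2*V (u(F, V) = F² + (F + 2*V) = F + F² + 2*V)
(B(3) + 71)*u(l, R(q(2, -2), 4)) = (3 + 71)*(-5 + (-5)² + 2*(4*2)) = 74*(-5 + 25 + 2*8) = 74*(-5 + 25 + 16) = 74*36 = 2664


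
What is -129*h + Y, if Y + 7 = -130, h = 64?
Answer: -8393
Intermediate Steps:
Y = -137 (Y = -7 - 130 = -137)
-129*h + Y = -129*64 - 137 = -8256 - 137 = -8393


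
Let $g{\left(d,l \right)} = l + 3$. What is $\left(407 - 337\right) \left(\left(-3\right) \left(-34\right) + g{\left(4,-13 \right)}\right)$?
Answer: $6440$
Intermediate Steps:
$g{\left(d,l \right)} = 3 + l$
$\left(407 - 337\right) \left(\left(-3\right) \left(-34\right) + g{\left(4,-13 \right)}\right) = \left(407 - 337\right) \left(\left(-3\right) \left(-34\right) + \left(3 - 13\right)\right) = 70 \left(102 - 10\right) = 70 \cdot 92 = 6440$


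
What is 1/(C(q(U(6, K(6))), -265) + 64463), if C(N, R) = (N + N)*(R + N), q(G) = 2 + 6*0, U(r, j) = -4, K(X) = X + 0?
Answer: 1/63411 ≈ 1.5770e-5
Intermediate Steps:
K(X) = X
q(G) = 2 (q(G) = 2 + 0 = 2)
C(N, R) = 2*N*(N + R) (C(N, R) = (2*N)*(N + R) = 2*N*(N + R))
1/(C(q(U(6, K(6))), -265) + 64463) = 1/(2*2*(2 - 265) + 64463) = 1/(2*2*(-263) + 64463) = 1/(-1052 + 64463) = 1/63411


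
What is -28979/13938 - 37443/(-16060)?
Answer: 28238897/111922140 ≈ 0.25231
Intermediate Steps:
-28979/13938 - 37443/(-16060) = -28979*1/13938 - 37443*(-1/16060) = -28979/13938 + 37443/16060 = 28238897/111922140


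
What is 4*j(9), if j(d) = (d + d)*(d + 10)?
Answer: 1368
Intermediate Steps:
j(d) = 2*d*(10 + d) (j(d) = (2*d)*(10 + d) = 2*d*(10 + d))
4*j(9) = 4*(2*9*(10 + 9)) = 4*(2*9*19) = 4*342 = 1368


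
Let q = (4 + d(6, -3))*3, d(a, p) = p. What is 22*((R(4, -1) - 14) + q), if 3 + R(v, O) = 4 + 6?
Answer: -88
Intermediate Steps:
q = 3 (q = (4 - 3)*3 = 1*3 = 3)
R(v, O) = 7 (R(v, O) = -3 + (4 + 6) = -3 + 10 = 7)
22*((R(4, -1) - 14) + q) = 22*((7 - 14) + 3) = 22*(-7 + 3) = 22*(-4) = -88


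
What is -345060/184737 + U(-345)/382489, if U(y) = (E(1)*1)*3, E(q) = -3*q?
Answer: -2315496789/1239646849 ≈ -1.8679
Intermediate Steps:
U(y) = -9 (U(y) = (-3*1*1)*3 = -3*1*3 = -3*3 = -9)
-345060/184737 + U(-345)/382489 = -345060/184737 - 9/382489 = -345060*1/184737 - 9*1/382489 = -115020/61579 - 9/382489 = -2315496789/1239646849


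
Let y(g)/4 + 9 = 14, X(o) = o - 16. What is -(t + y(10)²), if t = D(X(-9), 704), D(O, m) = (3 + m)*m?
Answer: -498128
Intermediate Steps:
X(o) = -16 + o
y(g) = 20 (y(g) = -36 + 4*14 = -36 + 56 = 20)
D(O, m) = m*(3 + m)
t = 497728 (t = 704*(3 + 704) = 704*707 = 497728)
-(t + y(10)²) = -(497728 + 20²) = -(497728 + 400) = -1*498128 = -498128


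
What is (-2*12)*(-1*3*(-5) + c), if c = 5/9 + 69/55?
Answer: -66568/165 ≈ -403.44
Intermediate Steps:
c = 896/495 (c = 5*(⅑) + 69*(1/55) = 5/9 + 69/55 = 896/495 ≈ 1.8101)
(-2*12)*(-1*3*(-5) + c) = (-2*12)*(-1*3*(-5) + 896/495) = -24*(-3*(-5) + 896/495) = -24*(15 + 896/495) = -24*8321/495 = -66568/165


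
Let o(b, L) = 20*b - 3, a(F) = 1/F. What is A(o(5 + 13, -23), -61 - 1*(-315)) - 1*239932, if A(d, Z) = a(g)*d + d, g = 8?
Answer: -1916243/8 ≈ -2.3953e+5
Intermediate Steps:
o(b, L) = -3 + 20*b
A(d, Z) = 9*d/8 (A(d, Z) = d/8 + d = 9*d/8)
A(o(5 + 13, -23), -61 - 1*(-315)) - 1*239932 = 9*(-3 + 20*(5 + 13))/8 - 1*239932 = 9*(-3 + 20*18)/8 - 239932 = 9*(-3 + 360)/8 - 239932 = (9/8)*357 - 239932 = 3213/8 - 239932 = -1916243/8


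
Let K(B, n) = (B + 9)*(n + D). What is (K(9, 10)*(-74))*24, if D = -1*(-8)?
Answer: -575424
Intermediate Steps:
D = 8
K(B, n) = (8 + n)*(9 + B) (K(B, n) = (B + 9)*(n + 8) = (9 + B)*(8 + n) = (8 + n)*(9 + B))
(K(9, 10)*(-74))*24 = ((72 + 8*9 + 9*10 + 9*10)*(-74))*24 = ((72 + 72 + 90 + 90)*(-74))*24 = (324*(-74))*24 = -23976*24 = -575424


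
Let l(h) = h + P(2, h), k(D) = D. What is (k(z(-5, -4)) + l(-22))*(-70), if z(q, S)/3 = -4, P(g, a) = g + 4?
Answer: 1960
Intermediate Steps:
P(g, a) = 4 + g
z(q, S) = -12 (z(q, S) = 3*(-4) = -12)
l(h) = 6 + h (l(h) = h + (4 + 2) = h + 6 = 6 + h)
(k(z(-5, -4)) + l(-22))*(-70) = (-12 + (6 - 22))*(-70) = (-12 - 16)*(-70) = -28*(-70) = 1960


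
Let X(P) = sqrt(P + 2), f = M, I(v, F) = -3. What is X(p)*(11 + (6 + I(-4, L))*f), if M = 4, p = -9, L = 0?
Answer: 23*I*sqrt(7) ≈ 60.852*I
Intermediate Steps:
f = 4
X(P) = sqrt(2 + P)
X(p)*(11 + (6 + I(-4, L))*f) = sqrt(2 - 9)*(11 + (6 - 3)*4) = sqrt(-7)*(11 + 3*4) = (I*sqrt(7))*(11 + 12) = (I*sqrt(7))*23 = 23*I*sqrt(7)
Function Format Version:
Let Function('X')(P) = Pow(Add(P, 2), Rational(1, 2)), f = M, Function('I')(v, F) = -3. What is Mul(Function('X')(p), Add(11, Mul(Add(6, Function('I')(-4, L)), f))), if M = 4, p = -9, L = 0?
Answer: Mul(23, I, Pow(7, Rational(1, 2))) ≈ Mul(60.852, I)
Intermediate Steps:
f = 4
Function('X')(P) = Pow(Add(2, P), Rational(1, 2))
Mul(Function('X')(p), Add(11, Mul(Add(6, Function('I')(-4, L)), f))) = Mul(Pow(Add(2, -9), Rational(1, 2)), Add(11, Mul(Add(6, -3), 4))) = Mul(Pow(-7, Rational(1, 2)), Add(11, Mul(3, 4))) = Mul(Mul(I, Pow(7, Rational(1, 2))), Add(11, 12)) = Mul(Mul(I, Pow(7, Rational(1, 2))), 23) = Mul(23, I, Pow(7, Rational(1, 2)))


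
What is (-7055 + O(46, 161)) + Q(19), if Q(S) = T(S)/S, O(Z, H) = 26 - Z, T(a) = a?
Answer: -7074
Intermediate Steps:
Q(S) = 1 (Q(S) = S/S = 1)
(-7055 + O(46, 161)) + Q(19) = (-7055 + (26 - 1*46)) + 1 = (-7055 + (26 - 46)) + 1 = (-7055 - 20) + 1 = -7075 + 1 = -7074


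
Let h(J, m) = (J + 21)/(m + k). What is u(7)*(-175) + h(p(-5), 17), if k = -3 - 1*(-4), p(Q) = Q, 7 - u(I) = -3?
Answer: -15742/9 ≈ -1749.1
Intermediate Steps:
u(I) = 10 (u(I) = 7 - 1*(-3) = 7 + 3 = 10)
k = 1 (k = -3 + 4 = 1)
h(J, m) = (21 + J)/(1 + m) (h(J, m) = (J + 21)/(m + 1) = (21 + J)/(1 + m))
u(7)*(-175) + h(p(-5), 17) = 10*(-175) + (21 - 5)/(1 + 17) = -1750 + 16/18 = -1750 + (1/18)*16 = -1750 + 8/9 = -15742/9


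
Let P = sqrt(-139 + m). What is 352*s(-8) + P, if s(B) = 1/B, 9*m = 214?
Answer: -44 + I*sqrt(1037)/3 ≈ -44.0 + 10.734*I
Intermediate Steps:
m = 214/9 (m = (1/9)*214 = 214/9 ≈ 23.778)
P = I*sqrt(1037)/3 (P = sqrt(-139 + 214/9) = sqrt(-1037/9) = I*sqrt(1037)/3 ≈ 10.734*I)
352*s(-8) + P = 352/(-8) + I*sqrt(1037)/3 = 352*(-1/8) + I*sqrt(1037)/3 = -44 + I*sqrt(1037)/3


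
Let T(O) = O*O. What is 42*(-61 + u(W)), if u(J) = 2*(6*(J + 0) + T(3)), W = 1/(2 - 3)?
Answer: -2310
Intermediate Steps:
T(O) = O²
W = -1 (W = 1/(-1) = -1)
u(J) = 18 + 12*J (u(J) = 2*(6*(J + 0) + 3²) = 2*(6*J + 9) = 2*(9 + 6*J) = 18 + 12*J)
42*(-61 + u(W)) = 42*(-61 + (18 + 12*(-1))) = 42*(-61 + (18 - 12)) = 42*(-61 + 6) = 42*(-55) = -2310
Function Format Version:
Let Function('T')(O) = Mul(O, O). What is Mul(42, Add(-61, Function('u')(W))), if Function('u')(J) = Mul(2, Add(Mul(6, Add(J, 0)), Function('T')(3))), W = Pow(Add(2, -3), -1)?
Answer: -2310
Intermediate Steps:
Function('T')(O) = Pow(O, 2)
W = -1 (W = Pow(-1, -1) = -1)
Function('u')(J) = Add(18, Mul(12, J)) (Function('u')(J) = Mul(2, Add(Mul(6, Add(J, 0)), Pow(3, 2))) = Mul(2, Add(Mul(6, J), 9)) = Mul(2, Add(9, Mul(6, J))) = Add(18, Mul(12, J)))
Mul(42, Add(-61, Function('u')(W))) = Mul(42, Add(-61, Add(18, Mul(12, -1)))) = Mul(42, Add(-61, Add(18, -12))) = Mul(42, Add(-61, 6)) = Mul(42, -55) = -2310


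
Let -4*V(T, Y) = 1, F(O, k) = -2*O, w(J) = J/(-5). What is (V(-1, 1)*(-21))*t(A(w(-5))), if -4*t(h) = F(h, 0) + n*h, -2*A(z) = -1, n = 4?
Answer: -21/16 ≈ -1.3125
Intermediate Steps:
w(J) = -J/5 (w(J) = J*(-1/5) = -J/5)
A(z) = 1/2 (A(z) = -1/2*(-1) = 1/2)
V(T, Y) = -1/4 (V(T, Y) = -1/4*1 = -1/4)
t(h) = -h/2 (t(h) = -(-2*h + 4*h)/4 = -h/2)
(V(-1, 1)*(-21))*t(A(w(-5))) = (-1/4*(-21))*(-1/2*1/2) = (21/4)*(-1/4) = -21/16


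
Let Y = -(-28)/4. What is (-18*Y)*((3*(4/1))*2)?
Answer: -3024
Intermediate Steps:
Y = 7 (Y = -(-28)/4 = -4*(-7/4) = 7)
(-18*Y)*((3*(4/1))*2) = (-18*7)*((3*(4/1))*2) = -126*3*(4*1)*2 = -126*3*4*2 = -1512*2 = -126*24 = -3024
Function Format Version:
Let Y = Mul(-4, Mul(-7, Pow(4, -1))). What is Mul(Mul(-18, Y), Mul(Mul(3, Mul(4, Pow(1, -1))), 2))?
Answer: -3024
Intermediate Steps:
Y = 7 (Y = Mul(-4, Mul(-7, Rational(1, 4))) = Mul(-4, Rational(-7, 4)) = 7)
Mul(Mul(-18, Y), Mul(Mul(3, Mul(4, Pow(1, -1))), 2)) = Mul(Mul(-18, 7), Mul(Mul(3, Mul(4, Pow(1, -1))), 2)) = Mul(-126, Mul(Mul(3, Mul(4, 1)), 2)) = Mul(-126, Mul(Mul(3, 4), 2)) = Mul(-126, Mul(12, 2)) = Mul(-126, 24) = -3024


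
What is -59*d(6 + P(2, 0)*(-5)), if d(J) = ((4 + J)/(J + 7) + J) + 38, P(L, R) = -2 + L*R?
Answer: -74458/23 ≈ -3237.3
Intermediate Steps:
d(J) = 38 + J + (4 + J)/(7 + J) (d(J) = ((4 + J)/(7 + J) + J) + 38 = (J + (4 + J)/(7 + J)) + 38 = 38 + J + (4 + J)/(7 + J))
-59*d(6 + P(2, 0)*(-5)) = -59*(270 + (6 + (-2 + 2*0)*(-5))² + 46*(6 + (-2 + 2*0)*(-5)))/(7 + (6 + (-2 + 2*0)*(-5))) = -59*(270 + (6 + (-2 + 0)*(-5))² + 46*(6 + (-2 + 0)*(-5)))/(7 + (6 + (-2 + 0)*(-5))) = -59*(270 + (6 - 2*(-5))² + 46*(6 - 2*(-5)))/(7 + (6 - 2*(-5))) = -59*(270 + (6 + 10)² + 46*(6 + 10))/(7 + (6 + 10)) = -59*(270 + 16² + 46*16)/(7 + 16) = -59*(270 + 256 + 736)/23 = -59*1262/23 = -74458/23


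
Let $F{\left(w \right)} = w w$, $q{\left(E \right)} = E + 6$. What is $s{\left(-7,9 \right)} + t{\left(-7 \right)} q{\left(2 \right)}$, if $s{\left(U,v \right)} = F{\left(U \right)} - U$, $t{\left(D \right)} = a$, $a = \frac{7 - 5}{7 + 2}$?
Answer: $\frac{520}{9} \approx 57.778$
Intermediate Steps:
$q{\left(E \right)} = 6 + E$
$a = \frac{2}{9} \approx 0.22222$
$F{\left(w \right)} = w^{2}$
$t{\left(D \right)} = \frac{2}{9}$
$s{\left(U,v \right)} = U^{2} - U$
$s{\left(-7,9 \right)} + t{\left(-7 \right)} q{\left(2 \right)} = - 7 \left(-1 - 7\right) + \frac{2 \left(6 + 2\right)}{9} = \left(-7\right) \left(-8\right) + \frac{2}{9} \cdot 8 = 56 + \frac{16}{9} = \frac{520}{9}$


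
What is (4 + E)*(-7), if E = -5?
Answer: 7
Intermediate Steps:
(4 + E)*(-7) = (4 - 5)*(-7) = -1*(-7) = 7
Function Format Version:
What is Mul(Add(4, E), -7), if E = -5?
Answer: 7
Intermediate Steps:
Mul(Add(4, E), -7) = Mul(Add(4, -5), -7) = Mul(-1, -7) = 7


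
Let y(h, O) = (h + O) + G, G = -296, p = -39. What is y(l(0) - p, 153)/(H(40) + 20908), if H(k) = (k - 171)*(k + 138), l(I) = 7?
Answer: 97/2410 ≈ 0.040249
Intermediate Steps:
H(k) = (-171 + k)*(138 + k)
y(h, O) = -296 + O + h (y(h, O) = (h + O) - 296 = (O + h) - 296 = -296 + O + h)
y(l(0) - p, 153)/(H(40) + 20908) = (-296 + 153 + (7 - 1*(-39)))/((-23598 + 40² - 33*40) + 20908) = (-296 + 153 + (7 + 39))/((-23598 + 1600 - 1320) + 20908) = (-296 + 153 + 46)/(-23318 + 20908) = -97/(-2410) = -97*(-1/2410) = 97/2410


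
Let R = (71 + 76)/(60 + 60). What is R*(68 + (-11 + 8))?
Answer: 637/8 ≈ 79.625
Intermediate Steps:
R = 49/40 (R = 147/120 = 147*(1/120) = 49/40 ≈ 1.2250)
R*(68 + (-11 + 8)) = 49*(68 + (-11 + 8))/40 = 49*(68 - 3)/40 = (49/40)*65 = 637/8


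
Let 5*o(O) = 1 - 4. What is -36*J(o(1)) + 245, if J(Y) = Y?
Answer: 1333/5 ≈ 266.60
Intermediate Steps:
o(O) = -3/5 (o(O) = (1 - 4)/5 = (1/5)*(-3) = -3/5)
-36*J(o(1)) + 245 = -36*(-3/5) + 245 = 108/5 + 245 = 1333/5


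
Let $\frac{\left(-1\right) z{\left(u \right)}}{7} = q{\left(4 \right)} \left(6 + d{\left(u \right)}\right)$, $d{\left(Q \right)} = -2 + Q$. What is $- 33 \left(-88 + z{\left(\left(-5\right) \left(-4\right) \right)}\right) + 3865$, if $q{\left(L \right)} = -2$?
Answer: $-4319$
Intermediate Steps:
$z{\left(u \right)} = 56 + 14 u$ ($z{\left(u \right)} = - 7 \left(- 2 \left(6 + \left(-2 + u\right)\right)\right) = - 7 \left(- 2 \left(4 + u\right)\right) = - 7 \left(-8 - 2 u\right) = 56 + 14 u$)
$- 33 \left(-88 + z{\left(\left(-5\right) \left(-4\right) \right)}\right) + 3865 = - 33 \left(-88 + \left(56 + 14 \left(\left(-5\right) \left(-4\right)\right)\right)\right) + 3865 = - 33 \left(-88 + \left(56 + 14 \cdot 20\right)\right) + 3865 = - 33 \left(-88 + \left(56 + 280\right)\right) + 3865 = - 33 \left(-88 + 336\right) + 3865 = \left(-33\right) 248 + 3865 = -8184 + 3865 = -4319$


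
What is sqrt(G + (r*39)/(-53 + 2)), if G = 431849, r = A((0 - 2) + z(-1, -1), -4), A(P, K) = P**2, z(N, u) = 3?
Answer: 2*sqrt(31201035)/17 ≈ 657.15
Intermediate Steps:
r = 1 (r = ((0 - 2) + 3)**2 = (-2 + 3)**2 = 1**2 = 1)
sqrt(G + (r*39)/(-53 + 2)) = sqrt(431849 + (1*39)/(-53 + 2)) = sqrt(431849 + 39/(-51)) = sqrt(431849 + 39*(-1/51)) = sqrt(431849 - 13/17) = sqrt(7341420/17) = 2*sqrt(31201035)/17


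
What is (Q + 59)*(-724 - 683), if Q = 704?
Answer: -1073541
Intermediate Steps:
(Q + 59)*(-724 - 683) = (704 + 59)*(-724 - 683) = 763*(-1407) = -1073541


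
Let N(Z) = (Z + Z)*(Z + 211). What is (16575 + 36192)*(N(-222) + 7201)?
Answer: 637689195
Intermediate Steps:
N(Z) = 2*Z*(211 + Z) (N(Z) = (2*Z)*(211 + Z) = 2*Z*(211 + Z))
(16575 + 36192)*(N(-222) + 7201) = (16575 + 36192)*(2*(-222)*(211 - 222) + 7201) = 52767*(2*(-222)*(-11) + 7201) = 52767*(4884 + 7201) = 52767*12085 = 637689195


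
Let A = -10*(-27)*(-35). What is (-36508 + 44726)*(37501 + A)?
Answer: 230523118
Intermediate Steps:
A = -9450 (A = 270*(-35) = -9450)
(-36508 + 44726)*(37501 + A) = (-36508 + 44726)*(37501 - 9450) = 8218*28051 = 230523118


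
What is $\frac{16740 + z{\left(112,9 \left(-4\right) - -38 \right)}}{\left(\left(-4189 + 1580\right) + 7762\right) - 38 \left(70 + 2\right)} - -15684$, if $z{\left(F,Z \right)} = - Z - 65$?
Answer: $\frac{37924901}{2417} \approx 15691.0$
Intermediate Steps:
$z{\left(F,Z \right)} = -65 - Z$ ($z{\left(F,Z \right)} = - Z - 65 = -65 - Z$)
$\frac{16740 + z{\left(112,9 \left(-4\right) - -38 \right)}}{\left(\left(-4189 + 1580\right) + 7762\right) - 38 \left(70 + 2\right)} - -15684 = \frac{16740 - \left(65 - 36 + 38\right)}{\left(\left(-4189 + 1580\right) + 7762\right) - 38 \left(70 + 2\right)} - -15684 = \frac{16740 - 67}{\left(-2609 + 7762\right) - 2736} + 15684 = \frac{16740 - 67}{5153 - 2736} + 15684 = \frac{16740 - 67}{2417} + 15684 = \left(16740 - 67\right) \frac{1}{2417} + 15684 = 16673 \cdot \frac{1}{2417} + 15684 = \frac{16673}{2417} + 15684 = \frac{37924901}{2417}$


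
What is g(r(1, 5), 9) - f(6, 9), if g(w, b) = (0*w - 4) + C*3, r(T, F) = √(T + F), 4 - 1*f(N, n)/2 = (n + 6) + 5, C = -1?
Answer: 25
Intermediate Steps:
f(N, n) = -14 - 2*n (f(N, n) = 8 - 2*((n + 6) + 5) = 8 - 2*((6 + n) + 5) = 8 - 2*(11 + n) = 8 + (-22 - 2*n) = -14 - 2*n)
r(T, F) = √(F + T)
g(w, b) = -7 (g(w, b) = (0*w - 4) - 1*3 = (0 - 4) - 3 = -4 - 3 = -7)
g(r(1, 5), 9) - f(6, 9) = -7 - (-14 - 2*9) = -7 - (-14 - 18) = -7 - 1*(-32) = -7 + 32 = 25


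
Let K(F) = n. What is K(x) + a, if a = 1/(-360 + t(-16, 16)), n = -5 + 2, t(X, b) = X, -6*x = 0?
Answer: -1129/376 ≈ -3.0027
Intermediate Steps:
x = 0 (x = -1/6*0 = 0)
n = -3
K(F) = -3
a = -1/376 (a = 1/(-360 - 16) = 1/(-376) = -1/376 ≈ -0.0026596)
K(x) + a = -3 - 1/376 = -1129/376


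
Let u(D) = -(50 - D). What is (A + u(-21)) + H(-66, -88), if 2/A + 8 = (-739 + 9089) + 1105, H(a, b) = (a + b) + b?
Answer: -2956909/9447 ≈ -313.00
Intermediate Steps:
H(a, b) = a + 2*b
u(D) = -50 + D
A = 2/9447 (A = 2/(-8 + ((-739 + 9089) + 1105)) = 2/(-8 + (8350 + 1105)) = 2/(-8 + 9455) = 2/9447 ≈ 0.00021171)
(A + u(-21)) + H(-66, -88) = (2/9447 + (-50 - 21)) + (-66 + 2*(-88)) = (2/9447 - 71) + (-66 - 176) = -670735/9447 - 242 = -2956909/9447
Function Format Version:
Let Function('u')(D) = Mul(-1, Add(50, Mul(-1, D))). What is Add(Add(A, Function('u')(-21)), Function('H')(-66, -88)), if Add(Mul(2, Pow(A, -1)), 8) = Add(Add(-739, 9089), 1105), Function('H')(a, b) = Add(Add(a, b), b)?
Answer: Rational(-2956909, 9447) ≈ -313.00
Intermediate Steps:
Function('H')(a, b) = Add(a, Mul(2, b))
Function('u')(D) = Add(-50, D)
A = Rational(2, 9447) (A = Mul(2, Pow(Add(-8, Add(Add(-739, 9089), 1105)), -1)) = Mul(2, Pow(Add(-8, Add(8350, 1105)), -1)) = Mul(2, Pow(Add(-8, 9455), -1)) = Mul(2, Pow(9447, -1)) = Mul(2, Rational(1, 9447)) = Rational(2, 9447) ≈ 0.00021171)
Add(Add(A, Function('u')(-21)), Function('H')(-66, -88)) = Add(Add(Rational(2, 9447), Add(-50, -21)), Add(-66, Mul(2, -88))) = Add(Add(Rational(2, 9447), -71), Add(-66, -176)) = Add(Rational(-670735, 9447), -242) = Rational(-2956909, 9447)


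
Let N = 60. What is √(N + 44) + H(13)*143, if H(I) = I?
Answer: 1859 + 2*√26 ≈ 1869.2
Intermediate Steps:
√(N + 44) + H(13)*143 = √(60 + 44) + 13*143 = √104 + 1859 = 2*√26 + 1859 = 1859 + 2*√26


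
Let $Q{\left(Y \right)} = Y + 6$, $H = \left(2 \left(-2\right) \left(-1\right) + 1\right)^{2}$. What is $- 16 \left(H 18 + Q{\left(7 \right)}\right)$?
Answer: $-7408$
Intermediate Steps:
$H = 25$ ($H = \left(\left(-4\right) \left(-1\right) + 1\right)^{2} = \left(4 + 1\right)^{2} = 5^{2} = 25$)
$Q{\left(Y \right)} = 6 + Y$
$- 16 \left(H 18 + Q{\left(7 \right)}\right) = - 16 \left(25 \cdot 18 + \left(6 + 7\right)\right) = - 16 \left(450 + 13\right) = - 16 \cdot 463 = \left(-1\right) 7408 = -7408$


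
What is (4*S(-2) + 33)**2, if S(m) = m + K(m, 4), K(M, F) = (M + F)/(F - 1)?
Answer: 6889/9 ≈ 765.44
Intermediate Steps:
K(M, F) = (F + M)/(-1 + F)
S(m) = 4/3 + 4*m/3 (S(m) = m + (4 + m)/(-1 + 4) = m + (4 + m)/3 = m + (4/3 + m/3) = 4/3 + 4*m/3)
(4*S(-2) + 33)**2 = (4*(4/3 + (4/3)*(-2)) + 33)**2 = (4*(4/3 - 8/3) + 33)**2 = (4*(-4/3) + 33)**2 = (-16/3 + 33)**2 = (83/3)**2 = 6889/9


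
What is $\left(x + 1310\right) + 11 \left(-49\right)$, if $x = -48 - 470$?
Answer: $253$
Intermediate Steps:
$x = -518$
$\left(x + 1310\right) + 11 \left(-49\right) = \left(-518 + 1310\right) + 11 \left(-49\right) = 792 - 539 = 253$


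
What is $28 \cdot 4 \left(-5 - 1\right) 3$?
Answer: $-2016$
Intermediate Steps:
$28 \cdot 4 \left(-5 - 1\right) 3 = 28 \cdot 4 \left(-6\right) 3 = 28 \left(-24\right) 3 = \left(-672\right) 3 = -2016$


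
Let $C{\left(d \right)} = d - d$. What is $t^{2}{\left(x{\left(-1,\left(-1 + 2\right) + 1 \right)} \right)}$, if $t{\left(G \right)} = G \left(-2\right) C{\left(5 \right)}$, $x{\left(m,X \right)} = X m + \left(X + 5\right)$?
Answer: $0$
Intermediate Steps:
$C{\left(d \right)} = 0$
$x{\left(m,X \right)} = 5 + X + X m$ ($x{\left(m,X \right)} = X m + \left(5 + X\right) = 5 + X + X m$)
$t{\left(G \right)} = 0$ ($t{\left(G \right)} = G \left(-2\right) 0 = - 2 G 0 = 0$)
$t^{2}{\left(x{\left(-1,\left(-1 + 2\right) + 1 \right)} \right)} = 0^{2} = 0$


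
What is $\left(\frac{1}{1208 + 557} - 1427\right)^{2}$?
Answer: $\frac{6343617971716}{3115225} \approx 2.0363 \cdot 10^{6}$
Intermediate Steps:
$\left(\frac{1}{1208 + 557} - 1427\right)^{2} = \left(\frac{1}{1765} - 1427\right)^{2} = \left(- \frac{2518654}{1765}\right)^{2} = \frac{6343617971716}{3115225}$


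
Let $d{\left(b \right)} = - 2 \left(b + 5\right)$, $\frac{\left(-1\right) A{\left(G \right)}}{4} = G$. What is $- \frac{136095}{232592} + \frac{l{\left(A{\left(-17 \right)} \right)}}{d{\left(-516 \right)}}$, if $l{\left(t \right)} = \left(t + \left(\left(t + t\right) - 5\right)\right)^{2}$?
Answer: $\frac{4535893351}{118854512} \approx 38.163$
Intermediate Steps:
$A{\left(G \right)} = - 4 G$
$l{\left(t \right)} = \left(-5 + 3 t\right)^{2}$ ($l{\left(t \right)} = \left(t + \left(2 t - 5\right)\right)^{2} = \left(t + \left(-5 + 2 t\right)\right)^{2} = \left(-5 + 3 t\right)^{2}$)
$d{\left(b \right)} = -10 - 2 b$ ($d{\left(b \right)} = - 2 \left(5 + b\right) = -10 - 2 b$)
$- \frac{136095}{232592} + \frac{l{\left(A{\left(-17 \right)} \right)}}{d{\left(-516 \right)}} = - \frac{136095}{232592} + \frac{\left(-5 + 3 \left(\left(-4\right) \left(-17\right)\right)\right)^{2}}{-10 - -1032} = \left(-136095\right) \frac{1}{232592} + \frac{\left(-5 + 3 \cdot 68\right)^{2}}{-10 + 1032} = - \frac{136095}{232592} + \frac{\left(-5 + 204\right)^{2}}{1022} = - \frac{136095}{232592} + 199^{2} \cdot \frac{1}{1022} = - \frac{136095}{232592} + 39601 \cdot \frac{1}{1022} = - \frac{136095}{232592} + \frac{39601}{1022} = \frac{4535893351}{118854512}$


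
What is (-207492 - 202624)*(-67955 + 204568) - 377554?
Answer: -56027554662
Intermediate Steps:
(-207492 - 202624)*(-67955 + 204568) - 377554 = -410116*136613 - 377554 = -56027177108 - 377554 = -56027554662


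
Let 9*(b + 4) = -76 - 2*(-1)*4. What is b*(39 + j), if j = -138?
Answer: 1144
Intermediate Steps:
b = -104/9 (b = -4 + (-76 - 2*(-1)*4)/9 = -4 + (-76 + 2*4)/9 = -4 + (-76 + 8)/9 = -4 + (1/9)*(-68) = -4 - 68/9 = -104/9 ≈ -11.556)
b*(39 + j) = -104*(39 - 138)/9 = -104/9*(-99) = 1144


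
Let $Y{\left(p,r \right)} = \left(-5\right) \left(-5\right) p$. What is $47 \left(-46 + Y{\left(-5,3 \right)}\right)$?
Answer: $-8037$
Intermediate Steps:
$Y{\left(p,r \right)} = 25 p$
$47 \left(-46 + Y{\left(-5,3 \right)}\right) = 47 \left(-46 + 25 \left(-5\right)\right) = 47 \left(-46 - 125\right) = 47 \left(-171\right) = -8037$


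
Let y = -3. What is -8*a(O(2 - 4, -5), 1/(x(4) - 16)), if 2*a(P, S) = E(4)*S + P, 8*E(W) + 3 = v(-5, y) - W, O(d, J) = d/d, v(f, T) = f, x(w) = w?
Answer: -9/2 ≈ -4.5000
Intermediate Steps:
O(d, J) = 1
E(W) = -1 - W/8 (E(W) = -3/8 + (-5 - W)/8 = -3/8 + (-5/8 - W/8) = -1 - W/8)
a(P, S) = P/2 - 3*S/4 (a(P, S) = ((-1 - 1/8*4)*S + P)/2 = ((-1 - 1/2)*S + P)/2 = (-3*S/2 + P)/2 = (P - 3*S/2)/2 = P/2 - 3*S/4)
-8*a(O(2 - 4, -5), 1/(x(4) - 16)) = -8*((1/2)*1 - 3/(4*(4 - 16))) = -8*(1/2 - 3/4/(-12)) = -8*(1/2 - 3/4*(-1/12)) = -8*(1/2 + 1/16) = -8*9/16 = -9/2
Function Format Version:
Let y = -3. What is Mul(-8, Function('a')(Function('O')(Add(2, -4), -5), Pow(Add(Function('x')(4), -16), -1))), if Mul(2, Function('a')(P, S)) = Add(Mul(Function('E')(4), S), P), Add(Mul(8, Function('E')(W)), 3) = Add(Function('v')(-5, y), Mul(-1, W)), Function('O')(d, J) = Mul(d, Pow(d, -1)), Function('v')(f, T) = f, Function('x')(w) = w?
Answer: Rational(-9, 2) ≈ -4.5000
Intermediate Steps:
Function('O')(d, J) = 1
Function('E')(W) = Add(-1, Mul(Rational(-1, 8), W)) (Function('E')(W) = Add(Rational(-3, 8), Mul(Rational(1, 8), Add(-5, Mul(-1, W)))) = Add(Rational(-3, 8), Add(Rational(-5, 8), Mul(Rational(-1, 8), W))) = Add(-1, Mul(Rational(-1, 8), W)))
Function('a')(P, S) = Add(Mul(Rational(1, 2), P), Mul(Rational(-3, 4), S)) (Function('a')(P, S) = Mul(Rational(1, 2), Add(Mul(Add(-1, Mul(Rational(-1, 8), 4)), S), P)) = Mul(Rational(1, 2), Add(Mul(Add(-1, Rational(-1, 2)), S), P)) = Mul(Rational(1, 2), Add(Mul(Rational(-3, 2), S), P)) = Mul(Rational(1, 2), Add(P, Mul(Rational(-3, 2), S))) = Add(Mul(Rational(1, 2), P), Mul(Rational(-3, 4), S)))
Mul(-8, Function('a')(Function('O')(Add(2, -4), -5), Pow(Add(Function('x')(4), -16), -1))) = Mul(-8, Add(Mul(Rational(1, 2), 1), Mul(Rational(-3, 4), Pow(Add(4, -16), -1)))) = Mul(-8, Add(Rational(1, 2), Mul(Rational(-3, 4), Pow(-12, -1)))) = Mul(-8, Add(Rational(1, 2), Mul(Rational(-3, 4), Rational(-1, 12)))) = Mul(-8, Add(Rational(1, 2), Rational(1, 16))) = Mul(-8, Rational(9, 16)) = Rational(-9, 2)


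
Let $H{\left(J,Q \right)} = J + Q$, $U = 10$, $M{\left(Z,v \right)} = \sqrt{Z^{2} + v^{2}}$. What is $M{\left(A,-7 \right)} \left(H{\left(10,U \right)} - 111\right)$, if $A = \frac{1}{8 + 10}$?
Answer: $- \frac{91 \sqrt{15877}}{18} \approx -637.02$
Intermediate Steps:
$A = \frac{1}{18} \approx 0.055556$
$M{\left(A,-7 \right)} \left(H{\left(10,U \right)} - 111\right) = \sqrt{\left(\frac{1}{18}\right)^{2} + \left(-7\right)^{2}} \left(\left(10 + 10\right) - 111\right) = \sqrt{\frac{1}{324} + 49} \left(20 - 111\right) = \sqrt{\frac{15877}{324}} \left(-91\right) = \frac{\sqrt{15877}}{18} \left(-91\right) = - \frac{91 \sqrt{15877}}{18}$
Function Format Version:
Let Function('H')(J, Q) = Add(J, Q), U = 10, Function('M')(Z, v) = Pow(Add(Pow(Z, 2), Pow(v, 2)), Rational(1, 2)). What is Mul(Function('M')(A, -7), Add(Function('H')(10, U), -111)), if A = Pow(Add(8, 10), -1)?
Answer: Mul(Rational(-91, 18), Pow(15877, Rational(1, 2))) ≈ -637.02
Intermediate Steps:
A = Rational(1, 18) (A = Pow(18, -1) = Rational(1, 18) ≈ 0.055556)
Mul(Function('M')(A, -7), Add(Function('H')(10, U), -111)) = Mul(Pow(Add(Pow(Rational(1, 18), 2), Pow(-7, 2)), Rational(1, 2)), Add(Add(10, 10), -111)) = Mul(Pow(Add(Rational(1, 324), 49), Rational(1, 2)), Add(20, -111)) = Mul(Pow(Rational(15877, 324), Rational(1, 2)), -91) = Mul(Mul(Rational(1, 18), Pow(15877, Rational(1, 2))), -91) = Mul(Rational(-91, 18), Pow(15877, Rational(1, 2)))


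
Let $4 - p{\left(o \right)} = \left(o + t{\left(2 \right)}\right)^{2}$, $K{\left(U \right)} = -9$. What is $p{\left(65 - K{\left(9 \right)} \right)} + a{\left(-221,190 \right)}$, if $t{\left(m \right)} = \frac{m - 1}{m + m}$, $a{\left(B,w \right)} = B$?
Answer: $- \frac{91681}{16} \approx -5730.1$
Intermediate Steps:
$t{\left(m \right)} = \frac{-1 + m}{2 m}$
$p{\left(o \right)} = 4 - \left(\frac{1}{4} + o\right)^{2}$ ($p{\left(o \right)} = 4 - \left(o + \frac{-1 + 2}{2 \cdot 2}\right)^{2} = 4 - \left(o + \frac{1}{2} \cdot \frac{1}{2} \cdot 1\right)^{2} = 4 - \left(o + \frac{1}{4}\right)^{2} = 4 - \left(\frac{1}{4} + o\right)^{2}$)
$p{\left(65 - K{\left(9 \right)} \right)} + a{\left(-221,190 \right)} = \left(4 - \frac{\left(1 + 4 \left(65 - -9\right)\right)^{2}}{16}\right) - 221 = \left(4 - \frac{\left(1 + 4 \left(65 + 9\right)\right)^{2}}{16}\right) - 221 = \left(4 - \frac{\left(1 + 4 \cdot 74\right)^{2}}{16}\right) - 221 = \left(4 - \frac{\left(1 + 296\right)^{2}}{16}\right) - 221 = \left(4 - \frac{297^{2}}{16}\right) - 221 = \left(4 - \frac{88209}{16}\right) - 221 = - \frac{88145}{16} - 221 = - \frac{91681}{16}$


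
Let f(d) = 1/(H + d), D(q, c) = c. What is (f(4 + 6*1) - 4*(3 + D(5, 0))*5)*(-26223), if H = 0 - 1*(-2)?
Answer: 6284779/4 ≈ 1.5712e+6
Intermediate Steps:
H = 2 (H = 0 + 2 = 2)
f(d) = 1/(2 + d)
(f(4 + 6*1) - 4*(3 + D(5, 0))*5)*(-26223) = (1/(2 + (4 + 6*1)) - 4*(3 + 0)*5)*(-26223) = (1/(2 + (4 + 6)) - 4*3*5)*(-26223) = (1/(2 + 10) - 12*5)*(-26223) = (1/12 - 60)*(-26223) = -719/12*(-26223) = 6284779/4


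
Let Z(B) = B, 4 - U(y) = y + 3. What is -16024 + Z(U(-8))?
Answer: -16015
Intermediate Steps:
U(y) = 1 - y (U(y) = 4 - (y + 3) = 4 - (3 + y) = 4 + (-3 - y) = 1 - y)
-16024 + Z(U(-8)) = -16024 + (1 - 1*(-8)) = -16024 + (1 + 8) = -16024 + 9 = -16015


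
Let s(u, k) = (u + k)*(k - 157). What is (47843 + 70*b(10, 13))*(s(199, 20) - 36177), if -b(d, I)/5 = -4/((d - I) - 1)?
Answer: -3143086740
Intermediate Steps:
s(u, k) = (-157 + k)*(k + u) (s(u, k) = (k + u)*(-157 + k) = (-157 + k)*(k + u))
b(d, I) = 20/(-1 + d - I) (b(d, I) = -(-20)/((d - I) - 1) = -(-20)/(-1 + d - I) = 20/(-1 + d - I))
(47843 + 70*b(10, 13))*(s(199, 20) - 36177) = (47843 + 70*(20/(-1 + 10 - 1*13)))*((20² - 157*20 - 157*199 + 20*199) - 36177) = (47843 + 70*(20/(-1 + 10 - 13)))*((400 - 3140 - 31243 + 3980) - 36177) = (47843 + 70*(20/(-4)))*(-30003 - 36177) = (47843 + 70*(20*(-¼)))*(-66180) = (47843 + 70*(-5))*(-66180) = (47843 - 350)*(-66180) = 47493*(-66180) = -3143086740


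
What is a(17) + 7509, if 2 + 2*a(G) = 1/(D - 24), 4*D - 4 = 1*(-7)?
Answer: 743290/99 ≈ 7508.0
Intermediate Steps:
D = -¾ (D = 1 + (1*(-7))/4 = 1 + (¼)*(-7) = 1 - 7/4 = -¾ ≈ -0.75000)
a(G) = -101/99 (a(G) = -1 + 1/(2*(-¾ - 24)) = -1 + 1/(2*(-99/4)) = -1 + (½)*(-4/99) = -1 - 2/99 = -101/99)
a(17) + 7509 = -101/99 + 7509 = 743290/99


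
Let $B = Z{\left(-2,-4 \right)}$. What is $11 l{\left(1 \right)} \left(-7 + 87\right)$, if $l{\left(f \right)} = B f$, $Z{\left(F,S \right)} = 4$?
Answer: $3520$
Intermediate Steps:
$B = 4$
$l{\left(f \right)} = 4 f$
$11 l{\left(1 \right)} \left(-7 + 87\right) = 11 \cdot 4 \cdot 1 \left(-7 + 87\right) = 11 \cdot 4 \cdot 80 = 44 \cdot 80 = 3520$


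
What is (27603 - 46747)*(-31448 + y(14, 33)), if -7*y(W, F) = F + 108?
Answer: 4216982888/7 ≈ 6.0243e+8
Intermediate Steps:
y(W, F) = -108/7 - F/7 (y(W, F) = -(F + 108)/7 = -(108 + F)/7 = -108/7 - F/7)
(27603 - 46747)*(-31448 + y(14, 33)) = (27603 - 46747)*(-31448 + (-108/7 - ⅐*33)) = -19144*(-31448 + (-108/7 - 33/7)) = -19144*(-31448 - 141/7) = -19144*(-220277/7) = 4216982888/7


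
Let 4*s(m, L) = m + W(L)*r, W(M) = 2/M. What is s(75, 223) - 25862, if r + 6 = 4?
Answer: -23052183/892 ≈ -25843.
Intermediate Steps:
r = -2 (r = -6 + 4 = -2)
s(m, L) = -1/L + m/4 (s(m, L) = (m + (2/L)*(-2))/4 = (m - 4/L)/4 = -1/L + m/4)
s(75, 223) - 25862 = (-1/223 + (¼)*75) - 25862 = (-1*1/223 + 75/4) - 25862 = (-1/223 + 75/4) - 25862 = 16721/892 - 25862 = -23052183/892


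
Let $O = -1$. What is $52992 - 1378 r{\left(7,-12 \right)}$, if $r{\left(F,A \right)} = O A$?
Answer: $36456$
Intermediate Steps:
$r{\left(F,A \right)} = - A$
$52992 - 1378 r{\left(7,-12 \right)} = 52992 - 1378 \left(\left(-1\right) \left(-12\right)\right) = 52992 - 1378 \cdot 12 = 52992 - 16536 = 36456$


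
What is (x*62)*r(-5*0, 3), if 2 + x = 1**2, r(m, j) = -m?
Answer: 0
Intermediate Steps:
x = -1 (x = -2 + 1**2 = -2 + 1 = -1)
(x*62)*r(-5*0, 3) = (-1*62)*(-(-5)*0) = -(-62)*0 = -62*0 = 0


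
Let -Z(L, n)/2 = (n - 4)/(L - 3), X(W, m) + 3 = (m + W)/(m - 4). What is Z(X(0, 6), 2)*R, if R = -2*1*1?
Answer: 8/3 ≈ 2.6667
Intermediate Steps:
X(W, m) = -3 + (W + m)/(-4 + m) (X(W, m) = -3 + (m + W)/(m - 4) = -3 + (W + m)/(-4 + m))
Z(L, n) = -2*(-4 + n)/(-3 + L) (Z(L, n) = -2*(n - 4)/(L - 3) = -2*(-4 + n)/(-3 + L))
R = -2 (R = -2*1 = -2)
Z(X(0, 6), 2)*R = (2*(4 - 1*2)/(-3 + (12 + 0 - 2*6)/(-4 + 6)))*(-2) = (2*(4 - 2)/(-3 + (12 + 0 - 12)/2))*(-2) = (2*2/(-3 + (½)*0))*(-2) = (2*2/(-3 + 0))*(-2) = (2*2/(-3))*(-2) = (2*(-⅓)*2)*(-2) = -4/3*(-2) = 8/3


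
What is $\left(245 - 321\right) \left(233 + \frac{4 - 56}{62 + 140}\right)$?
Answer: $- \frac{1786532}{101} \approx -17688.0$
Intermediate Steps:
$\left(245 - 321\right) \left(233 + \frac{4 - 56}{62 + 140}\right) = - 76 \left(233 - \frac{52}{202}\right) = - 76 \left(233 - \frac{26}{101}\right) = \left(-76\right) \frac{23507}{101} = - \frac{1786532}{101}$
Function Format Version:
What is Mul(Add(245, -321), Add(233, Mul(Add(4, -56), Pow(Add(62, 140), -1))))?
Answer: Rational(-1786532, 101) ≈ -17688.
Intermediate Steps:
Mul(Add(245, -321), Add(233, Mul(Add(4, -56), Pow(Add(62, 140), -1)))) = Mul(-76, Add(233, Mul(-52, Pow(202, -1)))) = Mul(-76, Add(233, Mul(-52, Rational(1, 202)))) = Mul(-76, Add(233, Rational(-26, 101))) = Mul(-76, Rational(23507, 101)) = Rational(-1786532, 101)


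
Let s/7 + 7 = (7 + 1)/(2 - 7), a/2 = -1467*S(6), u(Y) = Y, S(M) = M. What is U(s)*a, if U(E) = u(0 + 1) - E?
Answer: -5386824/5 ≈ -1.0774e+6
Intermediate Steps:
a = -17604 (a = 2*(-1467*6) = 2*(-8802) = -17604)
s = -301/5 (s = -49 + 7*((7 + 1)/(2 - 7)) = -49 + 7*(8/(-5)) = -49 + 7*(8*(-⅕)) = -49 + 7*(-8/5) = -49 - 56/5 = -301/5 ≈ -60.200)
U(E) = 1 - E (U(E) = (0 + 1) - E = 1 - E)
U(s)*a = (1 - 1*(-301/5))*(-17604) = (1 + 301/5)*(-17604) = (306/5)*(-17604) = -5386824/5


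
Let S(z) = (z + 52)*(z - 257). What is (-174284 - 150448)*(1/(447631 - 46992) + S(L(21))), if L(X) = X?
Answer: 2241368032645812/400639 ≈ 5.5945e+9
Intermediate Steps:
S(z) = (-257 + z)*(52 + z) (S(z) = (52 + z)*(-257 + z) = (-257 + z)*(52 + z))
(-174284 - 150448)*(1/(447631 - 46992) + S(L(21))) = (-174284 - 150448)*(1/(447631 - 46992) + (-13364 + 21² - 205*21)) = -324732*(1/400639 + (-13364 + 441 - 4305)) = -324732*(1/400639 - 17228) = -324732*(-6902208691/400639) = 2241368032645812/400639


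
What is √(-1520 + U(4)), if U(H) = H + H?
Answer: 6*I*√42 ≈ 38.884*I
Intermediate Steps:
U(H) = 2*H
√(-1520 + U(4)) = √(-1520 + 2*4) = √(-1520 + 8) = √(-1512) = 6*I*√42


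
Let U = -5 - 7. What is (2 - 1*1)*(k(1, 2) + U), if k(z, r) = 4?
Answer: -8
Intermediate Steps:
U = -12
(2 - 1*1)*(k(1, 2) + U) = (2 - 1*1)*(4 - 12) = (2 - 1)*(-8) = 1*(-8) = -8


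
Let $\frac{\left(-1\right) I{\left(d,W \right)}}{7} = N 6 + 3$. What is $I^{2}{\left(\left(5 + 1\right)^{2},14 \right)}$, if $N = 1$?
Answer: $3969$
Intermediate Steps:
$I{\left(d,W \right)} = -63$ ($I{\left(d,W \right)} = - 7 \left(1 \cdot 6 + 3\right) = - 7 \left(6 + 3\right) = \left(-7\right) 9 = -63$)
$I^{2}{\left(\left(5 + 1\right)^{2},14 \right)} = \left(-63\right)^{2} = 3969$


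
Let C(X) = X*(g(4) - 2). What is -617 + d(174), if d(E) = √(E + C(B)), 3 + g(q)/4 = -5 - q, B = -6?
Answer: -617 + √474 ≈ -595.23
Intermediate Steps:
g(q) = -32 - 4*q (g(q) = -12 + 4*(-5 - q) = -12 + (-20 - 4*q) = -32 - 4*q)
C(X) = -50*X (C(X) = X*((-32 - 4*4) - 2) = X*((-32 - 16) - 2) = X*(-48 - 2) = X*(-50) = -50*X)
d(E) = √(300 + E) (d(E) = √(E - 50*(-6)) = √(E + 300) = √(300 + E))
-617 + d(174) = -617 + √(300 + 174) = -617 + √474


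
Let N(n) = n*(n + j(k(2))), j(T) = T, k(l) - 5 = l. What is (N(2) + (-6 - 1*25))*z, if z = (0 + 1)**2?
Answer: -13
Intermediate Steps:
k(l) = 5 + l
z = 1 (z = 1**2 = 1)
N(n) = n*(7 + n) (N(n) = n*(n + (5 + 2)) = n*(n + 7) = n*(7 + n))
(N(2) + (-6 - 1*25))*z = (2*(7 + 2) + (-6 - 1*25))*1 = (2*9 + (-6 - 25))*1 = (18 - 31)*1 = -13*1 = -13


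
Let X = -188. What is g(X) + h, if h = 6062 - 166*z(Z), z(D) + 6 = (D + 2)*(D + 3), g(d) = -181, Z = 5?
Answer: -2419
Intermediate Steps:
z(D) = -6 + (2 + D)*(3 + D) (z(D) = -6 + (D + 2)*(D + 3) = -6 + (2 + D)*(3 + D))
h = -2238 (h = 6062 - 830*(5 + 5) = 6062 - 830*10 = 6062 - 166*50 = 6062 - 8300 = -2238)
g(X) + h = -181 - 2238 = -2419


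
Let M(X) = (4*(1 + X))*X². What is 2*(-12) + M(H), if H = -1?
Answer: -24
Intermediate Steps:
M(X) = X²*(4 + 4*X) (M(X) = (4 + 4*X)*X² = X²*(4 + 4*X))
2*(-12) + M(H) = 2*(-12) + 4*(-1)²*(1 - 1) = -24 + 4*1*0 = -24 + 0 = -24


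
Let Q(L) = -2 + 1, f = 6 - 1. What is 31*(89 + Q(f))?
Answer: 2728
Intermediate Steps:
f = 5
Q(L) = -1
31*(89 + Q(f)) = 31*(89 - 1) = 31*88 = 2728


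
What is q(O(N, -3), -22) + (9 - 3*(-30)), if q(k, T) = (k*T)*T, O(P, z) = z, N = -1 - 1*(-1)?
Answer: -1353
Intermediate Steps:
N = 0 (N = -1 + 1 = 0)
q(k, T) = k*T**2 (q(k, T) = (T*k)*T = k*T**2)
q(O(N, -3), -22) + (9 - 3*(-30)) = -3*(-22)**2 + (9 - 3*(-30)) = -3*484 + (9 + 90) = -1452 + 99 = -1353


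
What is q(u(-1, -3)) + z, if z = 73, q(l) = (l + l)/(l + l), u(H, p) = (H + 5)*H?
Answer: 74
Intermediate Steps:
u(H, p) = H*(5 + H) (u(H, p) = (5 + H)*H = H*(5 + H))
q(l) = 1 (q(l) = (2*l)/((2*l)) = (2*l)*(1/(2*l)) = 1)
q(u(-1, -3)) + z = 1 + 73 = 74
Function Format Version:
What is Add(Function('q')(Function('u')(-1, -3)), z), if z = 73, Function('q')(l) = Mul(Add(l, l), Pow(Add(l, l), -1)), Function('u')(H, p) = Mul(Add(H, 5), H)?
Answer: 74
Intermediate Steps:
Function('u')(H, p) = Mul(H, Add(5, H)) (Function('u')(H, p) = Mul(Add(5, H), H) = Mul(H, Add(5, H)))
Function('q')(l) = 1 (Function('q')(l) = Mul(Mul(2, l), Pow(Mul(2, l), -1)) = Mul(Mul(2, l), Mul(Rational(1, 2), Pow(l, -1))) = 1)
Add(Function('q')(Function('u')(-1, -3)), z) = Add(1, 73) = 74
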